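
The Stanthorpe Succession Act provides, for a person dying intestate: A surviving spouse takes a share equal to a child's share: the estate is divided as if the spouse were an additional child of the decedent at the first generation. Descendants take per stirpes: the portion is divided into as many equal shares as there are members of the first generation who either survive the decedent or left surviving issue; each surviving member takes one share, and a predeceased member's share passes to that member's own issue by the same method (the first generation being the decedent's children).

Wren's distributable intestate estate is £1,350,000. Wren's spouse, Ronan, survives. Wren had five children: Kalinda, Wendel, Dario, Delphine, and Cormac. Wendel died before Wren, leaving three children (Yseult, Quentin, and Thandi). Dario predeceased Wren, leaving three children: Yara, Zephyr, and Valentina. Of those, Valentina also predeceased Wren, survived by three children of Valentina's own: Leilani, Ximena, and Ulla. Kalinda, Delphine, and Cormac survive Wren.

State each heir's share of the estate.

Ronan: £225,000; Kalinda: £225,000; Yseult: £75,000; Quentin: £75,000; Thandi: £75,000; Yara: £75,000; Zephyr: £75,000; Leilani: £25,000; Ximena: £25,000; Ulla: £25,000; Delphine: £225,000; Cormac: £225,000

The spouse counts as an additional share at the children's level, so there are 6 primary shares of £225,000. Ronan takes one such share (£225,000).
The children's combined portion (£1,125,000) is divided into 5 shares of £225,000: Kalinda, Delphine, and Cormac each take £225,000; Wendel's £225,000 share passes to Wendel's issue; Dario's £225,000 share passes to Dario's issue.
Wendel's share (£225,000) is divided into 3 shares of £75,000: Yseult, Quentin, and Thandi each take £75,000.
Dario's share (£225,000) is divided into 3 shares of £75,000: Yara and Zephyr each take £75,000; Valentina's £75,000 share passes to Valentina's issue.
Valentina's share (£75,000) is divided into 3 shares of £25,000: Leilani, Ximena, and Ulla each take £25,000.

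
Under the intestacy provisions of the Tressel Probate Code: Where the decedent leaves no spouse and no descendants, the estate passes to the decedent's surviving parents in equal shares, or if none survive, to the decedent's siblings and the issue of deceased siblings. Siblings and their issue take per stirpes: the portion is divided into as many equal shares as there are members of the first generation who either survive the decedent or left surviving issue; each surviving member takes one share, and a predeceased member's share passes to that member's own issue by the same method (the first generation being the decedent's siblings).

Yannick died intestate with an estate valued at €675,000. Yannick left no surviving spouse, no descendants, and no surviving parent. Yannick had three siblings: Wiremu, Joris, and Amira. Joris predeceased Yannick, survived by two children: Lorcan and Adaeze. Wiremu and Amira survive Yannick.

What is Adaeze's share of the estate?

Adaeze receives €112,500.

The entire €675,000 passes to the siblings and their issue.
That amount (€675,000) is divided into 3 shares of €225,000: Wiremu and Amira each take €225,000; Joris's €225,000 share passes to Joris's issue.
Joris's share (€225,000) is divided into 2 shares of €112,500: Lorcan and Adaeze each take €112,500.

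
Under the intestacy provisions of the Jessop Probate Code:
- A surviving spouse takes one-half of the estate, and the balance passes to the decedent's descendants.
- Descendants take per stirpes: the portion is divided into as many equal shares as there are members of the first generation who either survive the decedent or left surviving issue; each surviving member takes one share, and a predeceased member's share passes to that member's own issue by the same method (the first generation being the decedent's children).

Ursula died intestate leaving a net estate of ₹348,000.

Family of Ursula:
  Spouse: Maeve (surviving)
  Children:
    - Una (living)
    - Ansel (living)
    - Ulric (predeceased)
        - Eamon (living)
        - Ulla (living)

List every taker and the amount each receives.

Maeve takes one-half of ₹348,000 = ₹174,000. The remaining ₹174,000 passes to the descendants.
The descendants' portion (₹174,000) is divided into 3 shares of ₹58,000: Una and Ansel each take ₹58,000; Ulric's ₹58,000 share passes to Ulric's issue.
Ulric's share (₹58,000) is divided into 2 shares of ₹29,000: Eamon and Ulla each take ₹29,000.

Maeve: ₹174,000; Una: ₹58,000; Ansel: ₹58,000; Eamon: ₹29,000; Ulla: ₹29,000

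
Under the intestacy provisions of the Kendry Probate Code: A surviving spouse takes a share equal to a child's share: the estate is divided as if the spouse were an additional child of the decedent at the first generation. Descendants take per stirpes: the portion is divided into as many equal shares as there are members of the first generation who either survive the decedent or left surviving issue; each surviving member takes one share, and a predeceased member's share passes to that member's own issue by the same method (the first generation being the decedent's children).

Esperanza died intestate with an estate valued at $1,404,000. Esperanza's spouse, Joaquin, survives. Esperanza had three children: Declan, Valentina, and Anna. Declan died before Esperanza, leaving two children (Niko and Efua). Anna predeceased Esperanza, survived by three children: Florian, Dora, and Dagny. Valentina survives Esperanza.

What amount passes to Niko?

Niko receives $175,500.

The spouse counts as an additional share at the children's level, so there are 4 primary shares of $351,000. Joaquin takes one such share ($351,000).
The children's combined portion ($1,053,000) is divided into 3 shares of $351,000: Valentina takes $351,000; Declan's $351,000 share passes to Declan's issue; Anna's $351,000 share passes to Anna's issue.
Declan's share ($351,000) is divided into 2 shares of $175,500: Niko and Efua each take $175,500.
Anna's share ($351,000) is divided into 3 shares of $117,000: Florian, Dora, and Dagny each take $117,000.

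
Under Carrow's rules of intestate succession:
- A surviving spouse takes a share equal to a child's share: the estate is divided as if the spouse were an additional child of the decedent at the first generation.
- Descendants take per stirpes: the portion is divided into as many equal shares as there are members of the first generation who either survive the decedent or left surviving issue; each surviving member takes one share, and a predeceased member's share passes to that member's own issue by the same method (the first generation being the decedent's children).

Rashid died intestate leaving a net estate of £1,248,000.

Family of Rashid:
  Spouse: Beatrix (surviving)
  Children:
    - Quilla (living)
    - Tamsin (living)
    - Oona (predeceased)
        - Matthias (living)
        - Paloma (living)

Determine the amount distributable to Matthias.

The spouse counts as an additional share at the children's level, so there are 4 primary shares of £312,000. Beatrix takes one such share (£312,000).
The children's combined portion (£936,000) is divided into 3 shares of £312,000: Quilla and Tamsin each take £312,000; Oona's £312,000 share passes to Oona's issue.
Oona's share (£312,000) is divided into 2 shares of £156,000: Matthias and Paloma each take £156,000.

Matthias receives £156,000.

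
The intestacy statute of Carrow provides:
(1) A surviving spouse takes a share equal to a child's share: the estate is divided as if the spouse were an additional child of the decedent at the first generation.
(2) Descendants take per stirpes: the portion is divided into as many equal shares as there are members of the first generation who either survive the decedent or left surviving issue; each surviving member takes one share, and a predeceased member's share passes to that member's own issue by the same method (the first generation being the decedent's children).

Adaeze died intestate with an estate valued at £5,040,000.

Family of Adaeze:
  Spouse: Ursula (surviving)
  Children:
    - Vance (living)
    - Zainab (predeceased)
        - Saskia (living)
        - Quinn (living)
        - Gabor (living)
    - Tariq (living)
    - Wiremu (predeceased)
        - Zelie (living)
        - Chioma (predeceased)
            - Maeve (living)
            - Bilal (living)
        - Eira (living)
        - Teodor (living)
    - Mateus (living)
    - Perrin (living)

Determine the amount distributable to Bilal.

Bilal receives £90,000.

The spouse counts as an additional share at the children's level, so there are 7 primary shares of £720,000. Ursula takes one such share (£720,000).
The children's combined portion (£4,320,000) is divided into 6 shares of £720,000: Vance, Tariq, Mateus, and Perrin each take £720,000; Zainab's £720,000 share passes to Zainab's issue; Wiremu's £720,000 share passes to Wiremu's issue.
Zainab's share (£720,000) is divided into 3 shares of £240,000: Saskia, Quinn, and Gabor each take £240,000.
Wiremu's share (£720,000) is divided into 4 shares of £180,000: Zelie, Eira, and Teodor each take £180,000; Chioma's £180,000 share passes to Chioma's issue.
Chioma's share (£180,000) is divided into 2 shares of £90,000: Maeve and Bilal each take £90,000.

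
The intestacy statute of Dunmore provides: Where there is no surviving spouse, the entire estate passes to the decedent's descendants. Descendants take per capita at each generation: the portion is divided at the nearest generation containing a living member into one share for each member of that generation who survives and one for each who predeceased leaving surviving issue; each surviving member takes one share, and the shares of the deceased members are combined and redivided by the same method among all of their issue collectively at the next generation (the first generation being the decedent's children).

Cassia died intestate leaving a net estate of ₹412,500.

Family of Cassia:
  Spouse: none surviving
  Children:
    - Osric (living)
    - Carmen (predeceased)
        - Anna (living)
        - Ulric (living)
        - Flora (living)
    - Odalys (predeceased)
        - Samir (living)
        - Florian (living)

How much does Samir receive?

Samir receives ₹55,000.

The entire ₹412,500 passes to the descendants.
That amount (₹412,500) is divided at the children's generation into 3 shares of ₹137,500. Osric takes ₹137,500. The 2 shares of the deceased (Carmen and Odalys) are combined into a pool of ₹275,000.
That pool (₹275,000) is divided at the grandchildren's generation equally among Anna, Ulric, Flora, Samir, and Florian: ₹55,000 each.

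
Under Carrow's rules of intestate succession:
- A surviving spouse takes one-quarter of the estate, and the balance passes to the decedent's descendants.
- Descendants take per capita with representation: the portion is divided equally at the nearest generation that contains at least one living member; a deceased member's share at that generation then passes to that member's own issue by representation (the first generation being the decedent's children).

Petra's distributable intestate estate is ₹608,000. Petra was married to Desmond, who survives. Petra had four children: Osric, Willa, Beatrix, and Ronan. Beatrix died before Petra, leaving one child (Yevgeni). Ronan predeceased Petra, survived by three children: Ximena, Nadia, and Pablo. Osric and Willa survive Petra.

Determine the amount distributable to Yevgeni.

Desmond takes one-quarter of ₹608,000 = ₹152,000. The remaining ₹456,000 passes to the descendants.
The descendants' portion (₹456,000) is divided into 4 shares of ₹114,000: Osric and Willa each take ₹114,000; Beatrix's ₹114,000 share passes to Beatrix's issue; Ronan's ₹114,000 share passes to Ronan's issue.
Beatrix's share (₹114,000) passes entirely to Yevgeni.
Ronan's share (₹114,000) is divided into 3 shares of ₹38,000: Ximena, Nadia, and Pablo each take ₹38,000.

Yevgeni receives ₹114,000.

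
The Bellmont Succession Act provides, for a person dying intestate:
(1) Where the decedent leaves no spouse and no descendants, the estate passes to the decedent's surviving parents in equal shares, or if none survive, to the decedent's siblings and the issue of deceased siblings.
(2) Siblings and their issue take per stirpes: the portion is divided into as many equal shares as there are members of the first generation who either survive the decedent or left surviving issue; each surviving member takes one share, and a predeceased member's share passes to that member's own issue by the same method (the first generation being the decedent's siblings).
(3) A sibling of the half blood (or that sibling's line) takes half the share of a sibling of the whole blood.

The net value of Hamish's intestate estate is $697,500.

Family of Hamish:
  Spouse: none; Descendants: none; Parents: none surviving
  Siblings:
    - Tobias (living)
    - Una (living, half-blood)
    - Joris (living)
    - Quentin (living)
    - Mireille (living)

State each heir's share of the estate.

The entire $697,500 passes to the siblings and their issue.
Counting each half-blood sibling's line as half a unit, there are 9/2 units in $697,500, so one unit is $155,000. Whole-blood lines (Tobias, Joris, Quentin, and Mireille) take $155,000 each; half-blood lines (Una) take $77,500 each.

Tobias: $155,000; Una: $77,500; Joris: $155,000; Quentin: $155,000; Mireille: $155,000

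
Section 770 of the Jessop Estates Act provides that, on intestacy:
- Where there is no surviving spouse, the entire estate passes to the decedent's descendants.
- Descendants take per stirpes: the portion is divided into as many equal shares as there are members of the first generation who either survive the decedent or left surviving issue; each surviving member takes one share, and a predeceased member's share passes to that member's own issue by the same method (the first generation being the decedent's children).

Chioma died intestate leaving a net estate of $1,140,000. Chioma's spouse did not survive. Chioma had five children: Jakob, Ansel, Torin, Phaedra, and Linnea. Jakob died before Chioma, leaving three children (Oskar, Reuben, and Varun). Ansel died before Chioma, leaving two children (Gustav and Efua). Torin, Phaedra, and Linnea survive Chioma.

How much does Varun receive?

Varun receives $76,000.

The entire $1,140,000 passes to the descendants.
That amount ($1,140,000) is divided into 5 shares of $228,000: Torin, Phaedra, and Linnea each take $228,000; Jakob's $228,000 share passes to Jakob's issue; Ansel's $228,000 share passes to Ansel's issue.
Jakob's share ($228,000) is divided into 3 shares of $76,000: Oskar, Reuben, and Varun each take $76,000.
Ansel's share ($228,000) is divided into 2 shares of $114,000: Gustav and Efua each take $114,000.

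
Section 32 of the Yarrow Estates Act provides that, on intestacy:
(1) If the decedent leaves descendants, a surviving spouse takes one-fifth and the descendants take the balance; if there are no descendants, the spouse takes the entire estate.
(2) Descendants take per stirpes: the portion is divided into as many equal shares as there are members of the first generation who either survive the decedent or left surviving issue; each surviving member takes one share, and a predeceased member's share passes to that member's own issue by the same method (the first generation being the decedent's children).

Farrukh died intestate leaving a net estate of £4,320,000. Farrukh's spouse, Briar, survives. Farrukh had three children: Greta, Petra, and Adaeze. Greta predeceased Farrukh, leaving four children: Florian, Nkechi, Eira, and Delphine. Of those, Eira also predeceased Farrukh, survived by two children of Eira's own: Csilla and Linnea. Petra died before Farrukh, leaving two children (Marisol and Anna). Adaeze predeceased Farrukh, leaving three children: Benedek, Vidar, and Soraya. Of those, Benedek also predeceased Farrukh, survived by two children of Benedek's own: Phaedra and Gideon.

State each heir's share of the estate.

Briar: £864,000; Florian: £288,000; Nkechi: £288,000; Csilla: £144,000; Linnea: £144,000; Delphine: £288,000; Marisol: £576,000; Anna: £576,000; Phaedra: £192,000; Gideon: £192,000; Vidar: £384,000; Soraya: £384,000

Briar takes one-fifth of £4,320,000 = £864,000. The remaining £3,456,000 passes to the descendants.
The descendants' portion (£3,456,000) is divided into 3 shares of £1,152,000: Greta's £1,152,000 share passes to Greta's issue; Petra's £1,152,000 share passes to Petra's issue; Adaeze's £1,152,000 share passes to Adaeze's issue.
Greta's share (£1,152,000) is divided into 4 shares of £288,000: Florian, Nkechi, and Delphine each take £288,000; Eira's £288,000 share passes to Eira's issue.
Eira's share (£288,000) is divided into 2 shares of £144,000: Csilla and Linnea each take £144,000.
Petra's share (£1,152,000) is divided into 2 shares of £576,000: Marisol and Anna each take £576,000.
Adaeze's share (£1,152,000) is divided into 3 shares of £384,000: Vidar and Soraya each take £384,000; Benedek's £384,000 share passes to Benedek's issue.
Benedek's share (£384,000) is divided into 2 shares of £192,000: Phaedra and Gideon each take £192,000.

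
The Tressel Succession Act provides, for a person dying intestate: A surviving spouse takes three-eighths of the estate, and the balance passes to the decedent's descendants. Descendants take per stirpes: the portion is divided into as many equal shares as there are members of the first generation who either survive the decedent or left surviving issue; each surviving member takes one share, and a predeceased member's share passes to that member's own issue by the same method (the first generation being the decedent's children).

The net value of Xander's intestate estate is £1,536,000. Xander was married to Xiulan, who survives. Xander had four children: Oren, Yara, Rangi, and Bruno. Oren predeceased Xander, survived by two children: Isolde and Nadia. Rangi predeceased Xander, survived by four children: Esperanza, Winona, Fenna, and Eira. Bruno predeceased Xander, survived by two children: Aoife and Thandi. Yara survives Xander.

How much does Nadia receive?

Nadia receives £120,000.

Xiulan takes three-eighths of £1,536,000 = £576,000. The remaining £960,000 passes to the descendants.
The descendants' portion (£960,000) is divided into 4 shares of £240,000: Yara takes £240,000; Oren's £240,000 share passes to Oren's issue; Rangi's £240,000 share passes to Rangi's issue; Bruno's £240,000 share passes to Bruno's issue.
Oren's share (£240,000) is divided into 2 shares of £120,000: Isolde and Nadia each take £120,000.
Rangi's share (£240,000) is divided into 4 shares of £60,000: Esperanza, Winona, Fenna, and Eira each take £60,000.
Bruno's share (£240,000) is divided into 2 shares of £120,000: Aoife and Thandi each take £120,000.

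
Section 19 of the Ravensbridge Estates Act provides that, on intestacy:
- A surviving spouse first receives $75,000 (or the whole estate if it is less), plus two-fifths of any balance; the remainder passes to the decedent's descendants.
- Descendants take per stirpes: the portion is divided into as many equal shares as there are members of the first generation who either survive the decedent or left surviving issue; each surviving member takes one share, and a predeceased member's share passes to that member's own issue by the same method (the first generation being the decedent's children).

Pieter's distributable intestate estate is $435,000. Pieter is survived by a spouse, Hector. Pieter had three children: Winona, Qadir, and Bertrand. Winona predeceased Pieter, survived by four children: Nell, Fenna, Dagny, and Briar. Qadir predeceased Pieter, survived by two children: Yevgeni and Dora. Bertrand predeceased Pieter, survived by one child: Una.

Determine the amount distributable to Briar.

Briar receives $18,000.

Hector first takes $75,000, leaving a balance of $360,000. Hector then takes two-fifths of the balance ($144,000), for a total of $219,000. The remaining $216,000 passes to the descendants.
The descendants' portion ($216,000) is divided into 3 shares of $72,000: Winona's $72,000 share passes to Winona's issue; Qadir's $72,000 share passes to Qadir's issue; Bertrand's $72,000 share passes to Bertrand's issue.
Winona's share ($72,000) is divided into 4 shares of $18,000: Nell, Fenna, Dagny, and Briar each take $18,000.
Qadir's share ($72,000) is divided into 2 shares of $36,000: Yevgeni and Dora each take $36,000.
Bertrand's share ($72,000) passes entirely to Una.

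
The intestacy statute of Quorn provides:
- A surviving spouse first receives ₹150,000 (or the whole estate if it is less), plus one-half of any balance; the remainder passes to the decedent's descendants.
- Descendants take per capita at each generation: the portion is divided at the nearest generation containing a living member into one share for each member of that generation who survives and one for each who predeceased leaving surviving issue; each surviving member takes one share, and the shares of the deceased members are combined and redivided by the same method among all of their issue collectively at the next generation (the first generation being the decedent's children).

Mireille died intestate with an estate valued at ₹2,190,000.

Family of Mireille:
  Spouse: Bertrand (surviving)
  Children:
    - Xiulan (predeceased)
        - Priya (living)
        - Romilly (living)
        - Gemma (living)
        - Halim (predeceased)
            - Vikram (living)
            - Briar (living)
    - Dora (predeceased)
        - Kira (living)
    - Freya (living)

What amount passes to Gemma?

Gemma receives ₹136,000.

Bertrand first takes ₹150,000, leaving a balance of ₹2,040,000. Bertrand then takes one-half of the balance (₹1,020,000), for a total of ₹1,170,000. The remaining ₹1,020,000 passes to the descendants.
The descendants' portion (₹1,020,000) is divided at the children's generation into 3 shares of ₹340,000. Freya takes ₹340,000. The 2 shares of the deceased (Xiulan and Dora) are combined into a pool of ₹680,000.
That pool (₹680,000) is divided at the grandchildren's generation into 5 shares of ₹136,000. Priya, Romilly, Gemma, and Kira each take ₹136,000. The remaining share for the deceased Halim (₹136,000) is carried to the next generation.
That pool (₹136,000) is divided at the great-grandchildren's generation equally among Vikram and Briar: ₹68,000 each.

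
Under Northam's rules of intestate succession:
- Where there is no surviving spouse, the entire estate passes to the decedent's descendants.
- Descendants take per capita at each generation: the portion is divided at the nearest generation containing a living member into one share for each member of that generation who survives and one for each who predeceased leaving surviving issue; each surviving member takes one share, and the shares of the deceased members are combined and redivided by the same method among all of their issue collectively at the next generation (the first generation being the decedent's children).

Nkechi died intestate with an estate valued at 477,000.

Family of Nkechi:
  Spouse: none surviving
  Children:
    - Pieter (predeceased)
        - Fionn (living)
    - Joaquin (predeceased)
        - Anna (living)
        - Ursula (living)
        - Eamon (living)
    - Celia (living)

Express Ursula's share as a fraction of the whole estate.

Ursula receives 1/6 of the estate.

The entire 477,000 passes to the descendants.
That amount (477,000) is divided at the children's generation into 3 shares of 159,000. Celia takes 159,000. The 2 shares of the deceased (Pieter and Joaquin) are combined into a pool of 318,000.
That pool (318,000) is divided at the grandchildren's generation equally among Fionn, Anna, Ursula, and Eamon: 79,500 each.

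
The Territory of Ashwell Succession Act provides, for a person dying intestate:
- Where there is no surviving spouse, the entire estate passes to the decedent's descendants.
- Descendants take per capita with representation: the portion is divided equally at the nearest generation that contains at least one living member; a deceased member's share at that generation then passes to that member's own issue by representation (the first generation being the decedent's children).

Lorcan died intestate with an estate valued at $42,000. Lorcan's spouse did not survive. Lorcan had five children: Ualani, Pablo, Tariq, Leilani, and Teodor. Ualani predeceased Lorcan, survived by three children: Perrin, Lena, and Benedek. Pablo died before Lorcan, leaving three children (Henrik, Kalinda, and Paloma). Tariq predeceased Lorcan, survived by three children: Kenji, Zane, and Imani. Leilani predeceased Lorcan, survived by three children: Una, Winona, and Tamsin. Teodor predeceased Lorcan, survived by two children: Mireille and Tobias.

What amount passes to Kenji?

Kenji receives $3,000.

The entire $42,000 passes to the descendants.
No child survives, so the initial division is made at the grandchildren's generation.
That amount ($42,000) is divided into 14 shares of $3,000: Perrin, Lena, Benedek, Henrik, Kalinda, Paloma, Kenji, Zane, Imani, Una, Winona, Tamsin, Mireille, and Tobias each take $3,000.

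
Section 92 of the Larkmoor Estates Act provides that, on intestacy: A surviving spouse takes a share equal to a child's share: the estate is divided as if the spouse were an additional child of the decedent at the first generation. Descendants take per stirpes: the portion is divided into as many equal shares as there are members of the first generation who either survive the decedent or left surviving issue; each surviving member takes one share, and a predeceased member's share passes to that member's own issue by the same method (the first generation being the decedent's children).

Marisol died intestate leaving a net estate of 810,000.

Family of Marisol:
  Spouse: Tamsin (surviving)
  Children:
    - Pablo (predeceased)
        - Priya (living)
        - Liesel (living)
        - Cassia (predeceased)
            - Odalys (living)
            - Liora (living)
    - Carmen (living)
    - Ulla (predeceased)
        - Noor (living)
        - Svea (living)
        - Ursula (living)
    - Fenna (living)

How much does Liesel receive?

The spouse counts as an additional share at the children's level, so there are 5 primary shares of 162,000. Tamsin takes one such share (162,000).
The children's combined portion (648,000) is divided into 4 shares of 162,000: Carmen and Fenna each take 162,000; Pablo's 162,000 share passes to Pablo's issue; Ulla's 162,000 share passes to Ulla's issue.
Pablo's share (162,000) is divided into 3 shares of 54,000: Priya and Liesel each take 54,000; Cassia's 54,000 share passes to Cassia's issue.
Cassia's share (54,000) is divided into 2 shares of 27,000: Odalys and Liora each take 27,000.
Ulla's share (162,000) is divided into 3 shares of 54,000: Noor, Svea, and Ursula each take 54,000.

Liesel receives 54,000.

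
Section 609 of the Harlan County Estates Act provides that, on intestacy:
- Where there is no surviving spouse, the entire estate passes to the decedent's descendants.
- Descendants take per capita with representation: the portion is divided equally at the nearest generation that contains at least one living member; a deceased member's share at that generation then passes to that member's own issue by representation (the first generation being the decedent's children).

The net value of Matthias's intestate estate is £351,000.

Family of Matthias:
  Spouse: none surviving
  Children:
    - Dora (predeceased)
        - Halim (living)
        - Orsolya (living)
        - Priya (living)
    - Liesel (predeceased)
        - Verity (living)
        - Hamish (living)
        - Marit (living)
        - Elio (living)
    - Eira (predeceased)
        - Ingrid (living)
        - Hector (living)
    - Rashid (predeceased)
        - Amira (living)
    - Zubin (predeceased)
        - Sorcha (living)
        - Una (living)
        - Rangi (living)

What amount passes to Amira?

The entire £351,000 passes to the descendants.
No child survives, so the initial division is made at the grandchildren's generation.
That amount (£351,000) is divided into 13 shares of £27,000: Halim, Orsolya, Priya, Verity, Hamish, Marit, Elio, Ingrid, Hector, Amira, Sorcha, Una, and Rangi each take £27,000.

Amira receives £27,000.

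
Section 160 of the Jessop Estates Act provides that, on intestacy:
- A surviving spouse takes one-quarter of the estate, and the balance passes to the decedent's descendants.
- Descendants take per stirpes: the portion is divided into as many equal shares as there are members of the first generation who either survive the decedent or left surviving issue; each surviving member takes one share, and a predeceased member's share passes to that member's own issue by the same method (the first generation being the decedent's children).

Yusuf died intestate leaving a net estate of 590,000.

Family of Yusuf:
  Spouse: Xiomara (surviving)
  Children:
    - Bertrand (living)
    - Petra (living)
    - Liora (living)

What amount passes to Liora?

Xiomara takes one-quarter of 590,000 = 147,500. The remaining 442,500 passes to the descendants.
The descendants' portion (442,500) is divided into 3 shares of 147,500: Bertrand, Petra, and Liora each take 147,500.

Liora receives 147,500.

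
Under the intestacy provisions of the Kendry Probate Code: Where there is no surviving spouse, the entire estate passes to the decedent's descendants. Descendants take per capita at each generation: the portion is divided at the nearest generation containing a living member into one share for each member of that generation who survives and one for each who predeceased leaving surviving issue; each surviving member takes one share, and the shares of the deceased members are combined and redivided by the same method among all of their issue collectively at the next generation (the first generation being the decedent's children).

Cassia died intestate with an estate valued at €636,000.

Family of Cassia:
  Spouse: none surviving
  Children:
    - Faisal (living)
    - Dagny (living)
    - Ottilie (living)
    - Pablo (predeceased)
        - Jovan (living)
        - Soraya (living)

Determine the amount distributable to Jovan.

The entire €636,000 passes to the descendants.
That amount (€636,000) is divided at the children's generation into 4 shares of €159,000. Faisal, Dagny, and Ottilie each take €159,000. The remaining share for the deceased Pablo (€159,000) is carried to the next generation.
That pool (€159,000) is divided at the grandchildren's generation equally among Jovan and Soraya: €79,500 each.

Jovan receives €79,500.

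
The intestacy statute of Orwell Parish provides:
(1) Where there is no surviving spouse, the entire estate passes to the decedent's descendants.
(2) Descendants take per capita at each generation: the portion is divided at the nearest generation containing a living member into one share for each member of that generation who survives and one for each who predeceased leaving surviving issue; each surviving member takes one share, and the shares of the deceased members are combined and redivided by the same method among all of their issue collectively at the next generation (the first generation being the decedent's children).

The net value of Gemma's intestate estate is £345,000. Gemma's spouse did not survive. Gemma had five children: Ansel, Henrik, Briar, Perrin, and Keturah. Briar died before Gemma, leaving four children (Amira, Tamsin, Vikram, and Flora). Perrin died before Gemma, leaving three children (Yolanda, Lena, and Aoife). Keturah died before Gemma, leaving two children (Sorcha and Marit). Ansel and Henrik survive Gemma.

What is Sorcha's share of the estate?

The entire £345,000 passes to the descendants.
That amount (£345,000) is divided at the children's generation into 5 shares of £69,000. Ansel and Henrik each take £69,000. The 3 shares of the deceased (Briar, Perrin, and Keturah) are combined into a pool of £207,000.
That pool (£207,000) is divided at the grandchildren's generation equally among Amira, Tamsin, Vikram, Flora, Yolanda, Lena, Aoife, Sorcha, and Marit: £23,000 each.

Sorcha receives £23,000.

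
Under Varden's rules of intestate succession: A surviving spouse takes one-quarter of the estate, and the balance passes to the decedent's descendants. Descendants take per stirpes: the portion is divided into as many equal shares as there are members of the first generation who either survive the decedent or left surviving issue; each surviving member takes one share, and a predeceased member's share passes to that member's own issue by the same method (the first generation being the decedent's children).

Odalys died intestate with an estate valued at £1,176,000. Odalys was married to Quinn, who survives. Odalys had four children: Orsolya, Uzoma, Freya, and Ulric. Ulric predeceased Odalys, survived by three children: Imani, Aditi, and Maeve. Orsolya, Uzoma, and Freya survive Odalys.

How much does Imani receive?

Imani receives £73,500.

Quinn takes one-quarter of £1,176,000 = £294,000. The remaining £882,000 passes to the descendants.
The descendants' portion (£882,000) is divided into 4 shares of £220,500: Orsolya, Uzoma, and Freya each take £220,500; Ulric's £220,500 share passes to Ulric's issue.
Ulric's share (£220,500) is divided into 3 shares of £73,500: Imani, Aditi, and Maeve each take £73,500.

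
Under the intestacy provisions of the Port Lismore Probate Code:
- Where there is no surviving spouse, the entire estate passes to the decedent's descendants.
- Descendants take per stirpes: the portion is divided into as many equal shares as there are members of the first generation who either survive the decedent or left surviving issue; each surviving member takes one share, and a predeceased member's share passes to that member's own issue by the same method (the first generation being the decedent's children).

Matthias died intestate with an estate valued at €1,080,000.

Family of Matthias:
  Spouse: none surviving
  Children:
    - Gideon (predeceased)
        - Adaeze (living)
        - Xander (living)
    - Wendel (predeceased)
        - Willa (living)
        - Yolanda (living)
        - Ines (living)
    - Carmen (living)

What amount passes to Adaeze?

Adaeze receives €180,000.

The entire €1,080,000 passes to the descendants.
That amount (€1,080,000) is divided into 3 shares of €360,000: Carmen takes €360,000; Gideon's €360,000 share passes to Gideon's issue; Wendel's €360,000 share passes to Wendel's issue.
Gideon's share (€360,000) is divided into 2 shares of €180,000: Adaeze and Xander each take €180,000.
Wendel's share (€360,000) is divided into 3 shares of €120,000: Willa, Yolanda, and Ines each take €120,000.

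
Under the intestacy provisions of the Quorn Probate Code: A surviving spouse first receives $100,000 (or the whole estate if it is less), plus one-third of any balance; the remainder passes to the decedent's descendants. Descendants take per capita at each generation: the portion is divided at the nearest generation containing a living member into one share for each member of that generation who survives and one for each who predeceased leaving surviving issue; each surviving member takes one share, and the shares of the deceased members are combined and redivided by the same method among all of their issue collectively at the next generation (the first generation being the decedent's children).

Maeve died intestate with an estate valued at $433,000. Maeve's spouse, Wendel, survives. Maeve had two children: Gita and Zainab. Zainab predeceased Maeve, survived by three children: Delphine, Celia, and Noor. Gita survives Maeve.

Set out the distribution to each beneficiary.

Wendel first takes $100,000, leaving a balance of $333,000. Wendel then takes one-third of the balance ($111,000), for a total of $211,000. The remaining $222,000 passes to the descendants.
The descendants' portion ($222,000) is divided at the children's generation into 2 shares of $111,000. Gita takes $111,000. The remaining share for the deceased Zainab ($111,000) is carried to the next generation.
That pool ($111,000) is divided at the grandchildren's generation equally among Delphine, Celia, and Noor: $37,000 each.

Wendel: $211,000; Gita: $111,000; Delphine: $37,000; Celia: $37,000; Noor: $37,000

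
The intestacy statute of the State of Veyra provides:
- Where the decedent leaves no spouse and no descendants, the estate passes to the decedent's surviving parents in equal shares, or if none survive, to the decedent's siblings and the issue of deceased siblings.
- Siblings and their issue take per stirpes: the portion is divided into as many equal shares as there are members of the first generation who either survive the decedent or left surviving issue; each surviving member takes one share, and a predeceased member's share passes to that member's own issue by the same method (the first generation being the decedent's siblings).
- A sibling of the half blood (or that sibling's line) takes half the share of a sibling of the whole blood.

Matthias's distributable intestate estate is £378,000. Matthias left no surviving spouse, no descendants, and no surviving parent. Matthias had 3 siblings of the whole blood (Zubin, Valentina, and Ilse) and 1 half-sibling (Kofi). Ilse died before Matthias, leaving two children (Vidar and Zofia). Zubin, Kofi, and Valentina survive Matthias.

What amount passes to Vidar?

The entire £378,000 passes to the siblings and their issue.
Counting each half-blood sibling's line as half a unit, there are 7/2 units in £378,000, so one unit is £108,000. Whole-blood lines (Zubin, Valentina, and Ilse) take £108,000 each; half-blood lines (Kofi) take £54,000 each.
Ilse's share (£108,000) is divided into 2 shares of £54,000: Vidar and Zofia each take £54,000.

Vidar receives £54,000.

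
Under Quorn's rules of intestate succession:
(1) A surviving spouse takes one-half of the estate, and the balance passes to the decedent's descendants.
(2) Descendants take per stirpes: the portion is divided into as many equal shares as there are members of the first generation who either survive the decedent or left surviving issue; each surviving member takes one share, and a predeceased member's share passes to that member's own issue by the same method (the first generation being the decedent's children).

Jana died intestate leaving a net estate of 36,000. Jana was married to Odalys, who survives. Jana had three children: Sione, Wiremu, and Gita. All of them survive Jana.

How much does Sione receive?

Sione receives 6,000.

Odalys takes one-half of 36,000 = 18,000. The remaining 18,000 passes to the descendants.
The descendants' portion (18,000) is divided into 3 shares of 6,000: Sione, Wiremu, and Gita each take 6,000.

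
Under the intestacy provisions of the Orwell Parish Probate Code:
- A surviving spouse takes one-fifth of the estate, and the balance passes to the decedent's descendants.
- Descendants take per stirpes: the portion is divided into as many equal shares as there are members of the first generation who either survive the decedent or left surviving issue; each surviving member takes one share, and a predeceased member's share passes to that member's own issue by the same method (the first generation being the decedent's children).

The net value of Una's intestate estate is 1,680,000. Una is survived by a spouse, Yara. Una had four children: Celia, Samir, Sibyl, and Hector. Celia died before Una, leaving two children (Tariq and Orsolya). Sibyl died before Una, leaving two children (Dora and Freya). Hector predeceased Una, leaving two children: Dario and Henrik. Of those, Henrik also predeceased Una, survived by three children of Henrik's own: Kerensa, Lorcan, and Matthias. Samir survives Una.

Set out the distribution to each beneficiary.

Yara takes one-fifth of 1,680,000 = 336,000. The remaining 1,344,000 passes to the descendants.
The descendants' portion (1,344,000) is divided into 4 shares of 336,000: Samir takes 336,000; Celia's 336,000 share passes to Celia's issue; Sibyl's 336,000 share passes to Sibyl's issue; Hector's 336,000 share passes to Hector's issue.
Celia's share (336,000) is divided into 2 shares of 168,000: Tariq and Orsolya each take 168,000.
Sibyl's share (336,000) is divided into 2 shares of 168,000: Dora and Freya each take 168,000.
Hector's share (336,000) is divided into 2 shares of 168,000: Dario takes 168,000; Henrik's 168,000 share passes to Henrik's issue.
Henrik's share (168,000) is divided into 3 shares of 56,000: Kerensa, Lorcan, and Matthias each take 56,000.

Yara: 336,000; Tariq: 168,000; Orsolya: 168,000; Samir: 336,000; Dora: 168,000; Freya: 168,000; Dario: 168,000; Kerensa: 56,000; Lorcan: 56,000; Matthias: 56,000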